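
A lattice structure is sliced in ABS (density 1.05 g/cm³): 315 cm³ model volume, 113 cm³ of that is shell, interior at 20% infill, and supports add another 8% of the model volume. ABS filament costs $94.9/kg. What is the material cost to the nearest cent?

$17.80

Volume inside the shell = 315 − 113, so 202 cm³.
Infill volume = 0.20 × 202, so 40.4 cm³.
Support = 0.08 × 315, so 25.2 cm³.
Deposited volume: 113 + 40.4 + 25.2 → 178.6 cm³.
Mass = 178.6 × 1.05 = 187.53 g.
Cost = 187.53 g / 1000 × $94.9/kg = $17.80.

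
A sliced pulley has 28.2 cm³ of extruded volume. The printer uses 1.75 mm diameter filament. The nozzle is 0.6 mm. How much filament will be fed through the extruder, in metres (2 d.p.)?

Cross-section of 1.75 mm filament: π·(1.75/2)² = 2.4053 mm².
L = 28200 mm³ / 2.4053 mm² = 11724.11 mm, i.e. 11.72 m.

11.72 m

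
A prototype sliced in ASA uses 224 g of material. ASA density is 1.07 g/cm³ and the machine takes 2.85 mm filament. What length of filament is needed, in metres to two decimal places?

32.82 m

Extruded volume: 224/1.07 = 209.3458 cm³ (209345.8 mm³).
A = π r² = π × 1.425² = 6.3794 mm².
L = V/A = 209345.8/6.3794 = 32815.91 mm → 32.82 m.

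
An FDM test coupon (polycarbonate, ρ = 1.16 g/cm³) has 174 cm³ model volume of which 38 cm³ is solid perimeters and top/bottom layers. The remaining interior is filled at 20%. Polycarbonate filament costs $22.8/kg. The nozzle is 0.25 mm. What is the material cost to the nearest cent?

Infill region = 174 − 38, so 136 cm³.
Infill volume = 0.20 × 136 = 27.2 cm³.
Deposited volume: 38 + 27.2 → 65.2 cm³.
Mass = 65.2 × 1.16 = 75.632 g.
Cost = 75.632 g / 1000 × $22.8/kg = $1.72.

$1.72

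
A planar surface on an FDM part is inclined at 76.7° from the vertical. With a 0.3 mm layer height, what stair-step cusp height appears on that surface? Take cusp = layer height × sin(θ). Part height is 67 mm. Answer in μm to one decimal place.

292.0 μm

h_c = t·sin θ = 0.3 × 0.9732 = 0.29196 mm (292.0 μm).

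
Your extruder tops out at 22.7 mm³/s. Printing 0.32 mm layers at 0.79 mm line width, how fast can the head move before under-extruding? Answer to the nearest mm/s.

A = 0.32 × 0.79 = 0.2528 mm².
Max speed = 22.7 / 0.2528 = 89.79 ≈ 90 mm/s.

90 mm/s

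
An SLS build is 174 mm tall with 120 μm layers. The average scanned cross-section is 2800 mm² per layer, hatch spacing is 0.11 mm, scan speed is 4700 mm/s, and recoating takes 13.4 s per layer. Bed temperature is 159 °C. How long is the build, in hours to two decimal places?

Layers = ⌈174/0.12⌉ = 1450.
Per-layer scan distance = 2800 / 0.11 = 25454.5 mm.
Scan time per layer = 25454.5 / 4700 = 5.4159 s.
Time per layer = 5.4159 + 13.4 = 18.8159 s.
Build time = 1450 × 18.8159 = 27283.055 s = 7.58 hours.

7.58 hours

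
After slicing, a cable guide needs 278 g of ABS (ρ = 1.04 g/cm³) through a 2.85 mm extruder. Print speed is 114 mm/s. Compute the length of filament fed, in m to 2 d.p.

Extruded volume: 278/1.04 = 267.3077 cm³ (267307.7 mm³).
Cross-section of 2.85 mm filament: π·(2.85/2)² = 6.3794 mm².
L = V/A = 267307.7/6.3794 = 41901.7 mm → 41.90 m.

41.90 m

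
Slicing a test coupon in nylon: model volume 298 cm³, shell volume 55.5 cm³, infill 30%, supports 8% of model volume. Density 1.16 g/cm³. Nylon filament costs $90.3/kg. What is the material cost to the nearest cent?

$15.93

Volume inside the shell = 298 − 55.5, so 242.5 cm³.
Infill volume = 0.30 × 242.5 = 72.75 cm³.
Support: 0.08 × 298 → 23.84 cm³.
Total extruded = 55.5 + 72.75 + 23.84 = 152.09 cm³.
Mass: 152.09 × 1.16 → 176.4244 g.
At $90.3/kg: 176.4244/1000 × 90.3 = $15.93.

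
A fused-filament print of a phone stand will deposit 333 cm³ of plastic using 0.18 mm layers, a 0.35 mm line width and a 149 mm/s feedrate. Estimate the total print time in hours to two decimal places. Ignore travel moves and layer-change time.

9.85 hours

Line area = 0.18 × 0.35, so 0.063 mm².
Path length: 333000 mm³ / 0.063 mm² → 5285714.3 mm.
Extrusion time = 5285714.3 / 149, so 35474.6 s.
Converting: 35474.6 s = 9.85 hours.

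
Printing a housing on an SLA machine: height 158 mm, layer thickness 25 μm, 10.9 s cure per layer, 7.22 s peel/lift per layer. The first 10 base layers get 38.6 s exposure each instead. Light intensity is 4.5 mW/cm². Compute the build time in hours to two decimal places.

31.89 hours

Layers = ⌈158/0.025⌉ = 6320.
Base layers = 10 × (38.6 + 7.22) = 458.2 s.
Regular layers = 6310 × (10.9 + 7.22), so 114337.2 s.
Sum: 458.2 + 114337.2 = 114795.4 s → 31.89 hours.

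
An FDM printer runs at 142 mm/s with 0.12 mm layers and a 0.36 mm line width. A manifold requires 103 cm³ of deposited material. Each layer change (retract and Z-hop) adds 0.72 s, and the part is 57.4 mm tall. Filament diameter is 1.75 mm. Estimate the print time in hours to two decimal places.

Extrusion cross-section: 0.12 × 0.36 → 0.0432 mm².
Toolpath length = 103 cm³ / 0.0432 mm² = 103000 / 0.0432 = 2384259.3 mm.
Print-move time: 2384259.3 / 142 → 16790.6 s.
Layers = ⌈57.4/0.12⌉ = 479.
Non-print overhead = 479 × 0.72, so 344.88 s.
Total = 16790.6 + 344.88 = 17135.48 s = 4.76 hours.

4.76 hours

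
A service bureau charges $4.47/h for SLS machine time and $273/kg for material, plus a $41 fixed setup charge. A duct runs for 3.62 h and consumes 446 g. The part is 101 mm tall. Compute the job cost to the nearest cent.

Machine-time cost = 4.47 × 3.62 = $16.1814.
Material charge = 273 × 446/1000, so $121.758.
Total = 16.1814 + 121.758 + 41 = 178.9394 ≈ $178.94.

$178.94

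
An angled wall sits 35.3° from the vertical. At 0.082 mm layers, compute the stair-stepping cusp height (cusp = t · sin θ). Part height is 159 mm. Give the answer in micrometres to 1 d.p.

47.4 μm

h_c = t·sin θ = 0.082 × 0.5779 = 0.047388 mm (47.4 μm).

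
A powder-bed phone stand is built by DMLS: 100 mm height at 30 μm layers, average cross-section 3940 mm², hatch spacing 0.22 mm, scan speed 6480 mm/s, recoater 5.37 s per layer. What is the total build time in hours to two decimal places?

Layers = ⌈100/0.03⌉ = 3334.
Hatch length per layer = 3940 / 0.22 = 17909.1 mm.
Laser time per layer = 17909.1 / 6480, so 2.7638 s.
Time per layer = 2.7638 + 5.37, so 8.1338 s.
3334 layers × 8.1338 s/layer = 27118.0892 s, i.e. 7.53 hours.

7.53 hours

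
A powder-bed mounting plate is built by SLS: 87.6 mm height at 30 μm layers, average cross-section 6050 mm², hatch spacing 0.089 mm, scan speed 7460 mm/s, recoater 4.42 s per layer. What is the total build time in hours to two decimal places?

10.98 hours

Number of layers: 87.6 / 0.03 → 2920 (rounded up).
Scan path per layer: 6050 / 0.089 → 67977.5 mm.
Scan time per layer: 67977.5 / 7460 → 9.1123 s.
Layer cycle = 9.1123 + 4.42 = 13.5323 s.
2920 layers × 13.5323 s/layer = 39514.316 s, i.e. 10.98 hours.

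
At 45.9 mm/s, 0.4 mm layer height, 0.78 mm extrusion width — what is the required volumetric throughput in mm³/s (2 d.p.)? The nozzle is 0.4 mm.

Extrusion cross-section = 0.4 × 0.78, so 0.312 mm².
Q = v·A = 45.9 × 0.312 = 14.32 mm³/s.

14.32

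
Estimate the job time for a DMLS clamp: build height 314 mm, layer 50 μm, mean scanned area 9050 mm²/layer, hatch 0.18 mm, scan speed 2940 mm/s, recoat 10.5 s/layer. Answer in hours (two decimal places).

Layer count = ceil(314 / 0.05) = 6280.
Hatch length per layer = 9050 / 0.18 = 50277.8 mm.
Per-layer scan time: 50277.8 / 2940 → 17.1013 s.
Layer cycle: 17.1013 + 10.5 → 27.6013 s.
Total: 6280 × 27.6013 s = 173336.164 s → 48.15 hours.

48.15 hours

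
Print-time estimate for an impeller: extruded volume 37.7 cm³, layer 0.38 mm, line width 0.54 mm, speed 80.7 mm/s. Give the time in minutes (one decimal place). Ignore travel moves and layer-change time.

Line area: 0.38 × 0.54 → 0.2052 mm².
Path length: 37700 mm³ / 0.2052 mm² → 183723.2 mm.
Print-move time = 183723.2 / 80.7 = 2276.6 s.
That's 2276.6 s → 37.9 minutes.

37.9 minutes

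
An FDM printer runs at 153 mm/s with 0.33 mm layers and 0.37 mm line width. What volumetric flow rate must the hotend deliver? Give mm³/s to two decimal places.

Bead cross-section = 0.33 × 0.37 = 0.1221 mm².
Q = v·A = 153 × 0.1221 = 18.68 mm³/s.

18.68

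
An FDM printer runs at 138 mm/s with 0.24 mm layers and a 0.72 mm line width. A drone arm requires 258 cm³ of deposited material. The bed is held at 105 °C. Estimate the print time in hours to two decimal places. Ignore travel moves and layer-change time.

3.01 hours

Extrusion cross-section = 0.24 × 0.72, so 0.1728 mm².
Total extruded path = 258000/0.1728 = 1493055.6 mm.
Time extruding = 1493055.6 / 138 = 10819.2 s.
In the requested units: 10819.2 s = 3.01 hours.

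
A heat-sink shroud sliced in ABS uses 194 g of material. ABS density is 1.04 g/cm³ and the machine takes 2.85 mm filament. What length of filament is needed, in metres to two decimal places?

Volume = 194 g / 1.04 g·cm⁻³ = 186.5385 cm³ = 186538.5 mm³.
Cross-section of 2.85 mm filament: π·(2.85/2)² = 6.3794 mm².
L = V/A = 186538.5/6.3794 = 29240.76 mm → 29.24 m.

29.24 m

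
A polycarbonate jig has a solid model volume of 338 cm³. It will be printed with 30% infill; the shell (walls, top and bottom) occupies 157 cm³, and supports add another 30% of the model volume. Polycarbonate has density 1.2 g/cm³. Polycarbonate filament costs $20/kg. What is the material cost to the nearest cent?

Infill region = 338 − 157 = 181 cm³.
Deposited infill: 0.30 × 181 → 54.3 cm³.
Support = 0.30 × 338, so 101.4 cm³.
Total extruded: 157 + 54.3 + 101.4 → 312.7 cm³.
Mass: 312.7 × 1.2 → 375.24 g.
Cost = 375.24 g / 1000 × $20/kg = $7.50.

$7.50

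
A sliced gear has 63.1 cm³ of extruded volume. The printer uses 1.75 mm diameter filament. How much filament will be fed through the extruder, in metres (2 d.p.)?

Filament cross-section = π × (1.75/2)² = 2.4053 mm².
Length = 63.1 cm³ / 2.4053 mm² = 63100 / 2.4053 = 26233.73 mm = 26.23 m.

26.23 m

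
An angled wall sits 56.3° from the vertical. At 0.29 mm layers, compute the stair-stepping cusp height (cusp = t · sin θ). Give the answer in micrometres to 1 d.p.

h_c = t·sin θ = 0.29 × 0.8320 = 0.24128 mm (241.3 μm).

241.3 μm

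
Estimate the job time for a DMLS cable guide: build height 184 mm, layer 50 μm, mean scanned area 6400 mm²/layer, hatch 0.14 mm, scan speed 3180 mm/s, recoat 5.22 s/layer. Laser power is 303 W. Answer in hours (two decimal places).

Layer count = ceil(184 / 0.05) = 3680.
Per-layer scan distance = 6400 / 0.14 = 45714.3 mm.
Laser time per layer: 45714.3 / 3180 → 14.3756 s.
Time per layer = 14.3756 + 5.22 = 19.5956 s.
Total: 3680 × 19.5956 s = 72111.808 s → 20.03 hours.

20.03 hours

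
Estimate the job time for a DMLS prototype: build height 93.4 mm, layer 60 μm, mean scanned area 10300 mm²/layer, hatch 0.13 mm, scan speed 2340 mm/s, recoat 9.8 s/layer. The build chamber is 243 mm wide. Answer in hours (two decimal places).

18.88 hours

Layers = ⌈93.4/0.06⌉ = 1557.
Scan path per layer = 10300 / 0.13 = 79230.8 mm.
Scan time per layer: 79230.8 / 2340 → 33.8593 s.
Layer cycle = 33.8593 + 9.8 = 43.6593 s.
1557 layers × 43.6593 s/layer = 67977.5301 s, i.e. 18.88 hours.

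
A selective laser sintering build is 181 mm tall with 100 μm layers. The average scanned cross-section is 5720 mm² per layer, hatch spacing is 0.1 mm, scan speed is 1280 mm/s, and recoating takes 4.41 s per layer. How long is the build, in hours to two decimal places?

Layers = ⌈181/0.1⌉ = 1810.
Hatch length per layer = 5720 / 0.1, so 57200 mm.
Scan time per layer = 57200 / 1280, so 44.6875 s.
Per-layer time: 44.6875 + 4.41 → 49.0975 s.
1810 layers × 49.0975 s/layer = 88866.475 s, i.e. 24.69 hours.

24.69 hours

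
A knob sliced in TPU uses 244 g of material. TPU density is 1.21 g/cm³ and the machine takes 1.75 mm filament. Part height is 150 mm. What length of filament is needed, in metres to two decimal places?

Extruded volume: 244/1.21 = 201.6529 cm³ (201652.9 mm³).
A = π r² = π × 0.875² = 2.4053 mm².
Length = 201652.9 / 2.4053 = 83836.9 mm = 83.84 m.

83.84 m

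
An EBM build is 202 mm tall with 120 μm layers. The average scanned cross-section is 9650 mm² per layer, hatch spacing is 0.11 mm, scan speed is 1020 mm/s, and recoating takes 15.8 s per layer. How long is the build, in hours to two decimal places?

47.62 hours

Number of layers: 202 / 0.12 → 1684 (rounded up).
Per-layer scan distance = 9650 / 0.11, so 87727.3 mm.
Scan time per layer: 87727.3 / 1020 → 86.0072 s.
Per-layer time: 86.0072 + 15.8 → 101.8072 s.
Total: 1684 × 101.8072 s = 171443.3248 s → 47.62 hours.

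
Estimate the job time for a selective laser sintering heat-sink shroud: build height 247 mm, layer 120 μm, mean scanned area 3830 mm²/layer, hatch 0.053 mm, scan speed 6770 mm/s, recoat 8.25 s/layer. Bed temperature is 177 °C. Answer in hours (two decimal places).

Layers = ⌈247/0.12⌉ = 2059.
Per-layer scan distance = 3830 / 0.053 = 72264.2 mm.
Laser time per layer = 72264.2 / 6770, so 10.6742 s.
Layer cycle: 10.6742 + 8.25 → 18.9242 s.
Total: 2059 × 18.9242 s = 38964.9278 s → 10.82 hours.

10.82 hours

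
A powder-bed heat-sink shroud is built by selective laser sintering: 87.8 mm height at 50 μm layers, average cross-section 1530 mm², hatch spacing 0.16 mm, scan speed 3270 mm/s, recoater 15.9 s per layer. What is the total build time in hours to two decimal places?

9.18 hours

Layers = ⌈87.8/0.05⌉ = 1756.
Per-layer scan distance: 1530 / 0.16 → 9562.5 mm.
Scan time per layer: 9562.5 / 3270 → 2.9243 s.
Layer cycle = 2.9243 + 15.9 = 18.8243 s.
1756 layers × 18.8243 s/layer = 33055.4708 s, i.e. 9.18 hours.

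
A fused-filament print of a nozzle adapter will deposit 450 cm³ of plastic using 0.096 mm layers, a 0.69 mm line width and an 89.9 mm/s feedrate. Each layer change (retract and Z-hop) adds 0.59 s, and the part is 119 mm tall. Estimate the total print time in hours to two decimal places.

Extrusion cross-section = 0.096 × 0.69, so 0.06624 mm².
Path length: 450000 mm³ / 0.06624 mm² → 6793478.3 mm.
Extrusion time = 6793478.3 / 89.9 = 75567.1 s.
Layers = ⌈119/0.096⌉ = 1240.
Z-hop total = 1240 × 0.59 = 731.6 s.
Total = 75567.1 + 731.6 = 76298.7 s = 21.19 hours.

21.19 hours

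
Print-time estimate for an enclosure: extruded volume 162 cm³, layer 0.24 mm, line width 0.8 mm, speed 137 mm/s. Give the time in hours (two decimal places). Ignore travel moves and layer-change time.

1.71 hours

Extrusion cross-section = 0.24 × 0.8, so 0.192 mm².
Toolpath length = 162 cm³ / 0.192 mm² = 162000 / 0.192 = 843750 mm.
Time extruding = 843750 / 137, so 6158.8 s.
6158.8 s = 1.71 hours.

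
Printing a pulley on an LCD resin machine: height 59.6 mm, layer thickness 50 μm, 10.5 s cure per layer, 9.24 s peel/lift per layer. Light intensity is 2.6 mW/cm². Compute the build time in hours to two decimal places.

6.54 hours

Number of layers: 59.6 / 0.05 → 1192 (rounded up).
Per-layer time = 10.5 + 9.24 = 19.74 s.
Build time: 1192 × 19.74 s = 23530.08 s, i.e. 6.54 hours.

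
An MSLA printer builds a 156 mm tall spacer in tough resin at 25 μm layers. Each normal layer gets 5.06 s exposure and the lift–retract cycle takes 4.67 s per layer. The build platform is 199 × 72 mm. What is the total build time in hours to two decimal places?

Layers = ⌈156/0.025⌉ = 6240.
Each layer takes: 5.06 + 4.67 → 9.73 s.
Total = 6240 × 9.73 = 60715.2 s = 16.87 hours.

16.87 hours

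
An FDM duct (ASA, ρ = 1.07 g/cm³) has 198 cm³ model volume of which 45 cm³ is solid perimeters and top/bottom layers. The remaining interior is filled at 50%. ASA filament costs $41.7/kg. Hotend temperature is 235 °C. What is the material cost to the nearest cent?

Volume inside the shell = 198 − 45 = 153 cm³.
Infill volume: 0.50 × 153 → 76.5 cm³.
Deposited volume = 45 + 76.5, so 121.5 cm³.
Mass = 121.5 × 1.07 = 130.005 g.
Cost = 130.005 g / 1000 × $41.7/kg = $5.42.

$5.42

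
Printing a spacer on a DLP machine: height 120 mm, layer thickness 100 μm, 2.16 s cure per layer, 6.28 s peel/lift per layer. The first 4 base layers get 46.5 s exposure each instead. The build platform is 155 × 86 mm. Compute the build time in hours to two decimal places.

Layers = ⌈120/0.1⌉ = 1200.
Base layers = 4 × (46.5 + 6.28) = 211.12 s.
Remaining layers = 1196 × (2.16 + 6.28), so 10094.24 s.
Total = 211.12 + 10094.24 = 10305.36 s = 2.86 hours.

2.86 hours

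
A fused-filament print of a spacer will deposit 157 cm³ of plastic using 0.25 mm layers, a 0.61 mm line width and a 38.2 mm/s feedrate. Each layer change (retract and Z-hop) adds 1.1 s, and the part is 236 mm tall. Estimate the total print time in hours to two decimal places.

7.77 hours

Extrusion cross-section = 0.25 × 0.61, so 0.1525 mm².
Toolpath length = 157 cm³ / 0.1525 mm² = 157000 / 0.1525 = 1029508.2 mm.
Time extruding: 1029508.2 / 38.2 → 26950.5 s.
Layers = ⌈236/0.25⌉ = 944.
Non-print overhead = 944 × 1.1 = 1038.4 s.
Total = 26950.5 + 1038.4 = 27988.9 s = 7.77 hours.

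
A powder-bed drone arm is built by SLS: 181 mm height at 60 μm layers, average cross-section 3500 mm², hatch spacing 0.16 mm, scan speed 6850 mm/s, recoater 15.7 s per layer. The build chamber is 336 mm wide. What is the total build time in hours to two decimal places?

15.83 hours

Number of layers: 181 / 0.06 → 3017 (rounded up).
Scan path per layer = 3500 / 0.16 = 21875 mm.
Scan time per layer = 21875 / 6850 = 3.1934 s.
Per-layer time: 3.1934 + 15.7 → 18.8934 s.
Total: 3017 × 18.8934 s = 57001.3878 s → 15.83 hours.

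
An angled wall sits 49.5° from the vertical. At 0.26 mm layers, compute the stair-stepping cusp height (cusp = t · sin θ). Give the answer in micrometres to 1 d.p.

197.7 μm

h_c = t·sin θ = 0.26 × 0.7604 = 0.197704 mm (197.7 μm).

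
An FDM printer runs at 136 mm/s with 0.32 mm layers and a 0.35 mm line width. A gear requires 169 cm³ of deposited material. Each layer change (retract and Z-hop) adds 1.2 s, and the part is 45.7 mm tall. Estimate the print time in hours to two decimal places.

Bead cross-section: 0.32 × 0.35 → 0.112 mm².
Path length: 169000 mm³ / 0.112 mm² → 1508928.6 mm.
Time extruding = 1508928.6 / 136, so 11095.1 s.
Layers = ⌈45.7/0.32⌉ = 143.
Z-hop total: 143 × 1.2 → 171.6 s.
Total = 11095.1 + 171.6 = 11266.7 s = 3.13 hours.

3.13 hours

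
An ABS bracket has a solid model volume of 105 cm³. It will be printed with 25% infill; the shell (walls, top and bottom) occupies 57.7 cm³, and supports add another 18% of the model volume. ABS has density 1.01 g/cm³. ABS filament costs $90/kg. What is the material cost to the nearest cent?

$8.04

Volume inside the shell: 105 − 57.7 → 47.3 cm³.
Deposited infill = 0.25 × 47.3 = 11.825 cm³.
Support = 0.18 × 105 = 18.9 cm³.
Total extruded: 57.7 + 11.825 + 18.9 → 88.425 cm³.
Mass = 88.425 × 1.01 = 89.30925 g.
At $90/kg: 89.30925/1000 × 90 = $8.04.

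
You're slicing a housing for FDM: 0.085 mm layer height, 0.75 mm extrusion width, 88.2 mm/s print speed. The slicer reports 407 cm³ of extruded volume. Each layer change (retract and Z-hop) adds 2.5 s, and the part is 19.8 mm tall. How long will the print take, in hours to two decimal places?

20.27 hours

Bead cross-section = 0.085 × 0.75, so 0.06375 mm².
Total extruded path = 407000/0.06375 = 6384313.7 mm.
Extrusion time = 6384313.7 / 88.2 = 72384.5 s.
Layer count = ceil(19.8 / 0.085) = 233.
Layer-change overhead = 233 × 2.5 = 582.5 s.
Total = 72384.5 + 582.5 = 72967 s = 20.27 hours.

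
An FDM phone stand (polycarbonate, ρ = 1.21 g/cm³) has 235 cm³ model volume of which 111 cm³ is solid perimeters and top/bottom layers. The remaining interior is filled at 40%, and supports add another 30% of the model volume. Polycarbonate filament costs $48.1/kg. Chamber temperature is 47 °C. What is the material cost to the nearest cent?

Volume inside the shell = 235 − 111, so 124 cm³.
Infill volume = 0.40 × 124, so 49.6 cm³.
Support: 0.30 × 235 → 70.5 cm³.
Deposited volume = 111 + 49.6 + 70.5, so 231.1 cm³.
Mass = 231.1 × 1.21, so 279.631 g.
At $48.1/kg: 279.631/1000 × 48.1 = $13.45.

$13.45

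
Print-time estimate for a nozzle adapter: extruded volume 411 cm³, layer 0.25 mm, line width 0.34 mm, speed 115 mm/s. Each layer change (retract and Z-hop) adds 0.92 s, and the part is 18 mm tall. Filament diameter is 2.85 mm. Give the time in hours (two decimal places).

11.70 hours

Extrusion cross-section: 0.25 × 0.34 → 0.085 mm².
Total extruded path = 411000/0.085 = 4835294.1 mm.
Extrusion time = 4835294.1 / 115 = 42046 s.
Layer count = ceil(18 / 0.25) = 72.
Z-hop total: 72 × 0.92 → 66.24 s.
Total = 42046 + 66.24 = 42112.24 s = 11.70 hours.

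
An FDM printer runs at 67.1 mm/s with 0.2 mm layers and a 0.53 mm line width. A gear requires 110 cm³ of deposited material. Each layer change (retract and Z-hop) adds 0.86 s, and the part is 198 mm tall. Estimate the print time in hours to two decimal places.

Extrusion cross-section = 0.2 × 0.53, so 0.106 mm².
Total extruded path = 110000/0.106 = 1037735.8 mm.
Time extruding = 1037735.8 / 67.1 = 15465.5 s.
Layers = ⌈198/0.2⌉ = 990.
Non-print overhead = 990 × 0.86, so 851.4 s.
Total = 15465.5 + 851.4 = 16316.9 s = 4.53 hours.

4.53 hours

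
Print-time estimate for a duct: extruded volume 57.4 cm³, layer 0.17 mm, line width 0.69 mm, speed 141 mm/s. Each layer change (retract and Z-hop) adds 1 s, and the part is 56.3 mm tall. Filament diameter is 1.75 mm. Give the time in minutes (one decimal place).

63.4 minutes

Extrusion cross-section = 0.17 × 0.69, so 0.1173 mm².
Total extruded path = 57400/0.1173 = 489343.6 mm.
Time extruding: 489343.6 / 141 → 3470.5 s.
Layers = ⌈56.3/0.17⌉ = 332.
Z-hop total: 332 × 1 → 332 s.
Total = 3470.5 + 332 = 3802.5 s = 63.4 minutes.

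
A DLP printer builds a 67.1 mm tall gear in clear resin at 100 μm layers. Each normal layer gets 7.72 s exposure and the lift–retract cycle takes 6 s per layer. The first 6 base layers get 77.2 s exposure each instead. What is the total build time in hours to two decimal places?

Number of layers: 67.1 / 0.1 → 671 (rounded up).
Bottom layers: 6 × (77.2 + 6) → 499.2 s.
Normal layers = 665 × (7.72 + 6) = 9123.8 s.
Total = 499.2 + 9123.8 = 9623 s = 2.67 hours.

2.67 hours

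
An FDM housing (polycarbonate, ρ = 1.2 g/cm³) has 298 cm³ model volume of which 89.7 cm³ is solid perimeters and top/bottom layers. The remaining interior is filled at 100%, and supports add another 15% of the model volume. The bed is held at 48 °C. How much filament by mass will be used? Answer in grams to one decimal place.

Interior volume = 298 − 89.7 = 208.3 cm³.
Deposited infill: 1.00 × 208.3 → 208.3 cm³.
Support = 0.15 × 298 = 44.7 cm³.
Total printed volume = 89.7 + 208.3 + 44.7 = 342.7 cm³.
Mass = 342.7 × 1.2, so 411.24 g.

411.2 g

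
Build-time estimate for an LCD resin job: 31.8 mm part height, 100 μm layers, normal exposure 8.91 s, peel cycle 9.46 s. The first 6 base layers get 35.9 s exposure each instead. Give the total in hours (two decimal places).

1.67 hours

Number of layers: 31.8 / 0.1 → 318 (rounded up).
Burn-in layers = 6 × (35.9 + 9.46), so 272.16 s.
Remaining layers = 312 × (8.91 + 9.46), so 5731.44 s.
Total = 272.16 + 5731.44 = 6003.6 s = 1.67 hours.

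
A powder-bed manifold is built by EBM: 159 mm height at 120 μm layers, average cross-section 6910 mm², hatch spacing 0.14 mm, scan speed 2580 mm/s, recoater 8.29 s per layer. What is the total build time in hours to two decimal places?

10.09 hours

Layer count = ceil(159 / 0.12) = 1325.
Scan path per layer = 6910 / 0.14 = 49357.1 mm.
Scan time per layer = 49357.1 / 2580 = 19.1307 s.
Time per layer = 19.1307 + 8.29, so 27.4207 s.
Total: 1325 × 27.4207 s = 36332.4275 s → 10.09 hours.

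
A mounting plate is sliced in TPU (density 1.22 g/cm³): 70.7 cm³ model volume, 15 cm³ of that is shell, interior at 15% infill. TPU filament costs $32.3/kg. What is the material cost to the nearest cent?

Infill region = 70.7 − 15, so 55.7 cm³.
Deposited infill: 0.15 × 55.7 → 8.355 cm³.
Deposited volume = 15 + 8.355 = 23.355 cm³.
Mass = 23.355 × 1.22 = 28.4931 g.
At $32.3/kg: 28.4931/1000 × 32.3 = $0.92.

$0.92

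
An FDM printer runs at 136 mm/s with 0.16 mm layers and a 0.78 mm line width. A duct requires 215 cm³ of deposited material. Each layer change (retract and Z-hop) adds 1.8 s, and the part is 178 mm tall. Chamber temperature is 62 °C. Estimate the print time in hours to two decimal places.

4.08 hours

Line area = 0.16 × 0.78 = 0.1248 mm².
Path length: 215000 mm³ / 0.1248 mm² → 1722756.4 mm.
Extrusion time: 1722756.4 / 136 → 12667.3 s.
Number of layers: 178 / 0.16 → 1113 (rounded up).
Layer-change overhead = 1113 × 1.8 = 2003.4 s.
Total = 12667.3 + 2003.4 = 14670.7 s = 4.08 hours.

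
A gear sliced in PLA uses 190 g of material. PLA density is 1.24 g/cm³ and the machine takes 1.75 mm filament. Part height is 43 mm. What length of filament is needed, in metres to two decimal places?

63.70 m

Volume = 190 g / 1.24 g·cm⁻³ = 153.2258 cm³ = 153225.8 mm³.
Filament cross-section = π × (1.75/2)² = 2.4053 mm².
L = V/A = 153225.8/2.4053 = 63703.4 mm → 63.70 m.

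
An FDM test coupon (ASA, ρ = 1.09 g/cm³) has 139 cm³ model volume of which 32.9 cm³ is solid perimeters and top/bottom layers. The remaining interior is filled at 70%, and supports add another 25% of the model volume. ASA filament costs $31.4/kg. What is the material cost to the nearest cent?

Volume inside the shell: 139 − 32.9 → 106.1 cm³.
Infill volume = 0.70 × 106.1, so 74.27 cm³.
Support: 0.25 × 139 → 34.75 cm³.
Total printed volume: 32.9 + 74.27 + 34.75 → 141.92 cm³.
Mass = 141.92 × 1.09, so 154.6928 g.
Cost = 154.6928 g / 1000 × $31.4/kg = $4.86.

$4.86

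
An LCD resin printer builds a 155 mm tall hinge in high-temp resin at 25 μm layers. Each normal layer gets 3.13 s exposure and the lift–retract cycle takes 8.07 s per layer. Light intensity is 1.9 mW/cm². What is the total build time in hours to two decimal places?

Layer count = ceil(155 / 0.025) = 6200.
Each layer takes = 3.13 + 8.07 = 11.2 s.
Total = 6200 × 11.2 = 69440 s = 19.29 hours.

19.29 hours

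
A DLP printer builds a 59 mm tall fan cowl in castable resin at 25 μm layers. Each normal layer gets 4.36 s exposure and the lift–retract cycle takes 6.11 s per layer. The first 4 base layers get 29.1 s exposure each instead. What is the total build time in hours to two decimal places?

6.89 hours

Layers = ⌈59/0.025⌉ = 2360.
Base layers = 4 × (29.1 + 6.11) = 140.84 s.
Regular layers: 2356 × (4.36 + 6.11) → 24667.32 s.
Total = 140.84 + 24667.32 = 24808.16 s = 6.89 hours.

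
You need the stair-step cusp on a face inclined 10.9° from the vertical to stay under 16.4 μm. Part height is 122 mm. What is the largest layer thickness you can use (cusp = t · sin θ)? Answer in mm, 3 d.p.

Layer height = cusp / sin(10.9°) = 0.0164 / 0.1891 = 0.087 mm.

0.087 mm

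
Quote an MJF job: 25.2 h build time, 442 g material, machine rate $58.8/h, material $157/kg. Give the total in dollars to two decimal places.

$1551.15

Time charge = 58.8 × 25.2 = $1481.76.
Feedstock cost: 157 × 442/1000 → $69.394.
Total = 1481.76 + 69.394 = 1551.154 ≈ $1551.15.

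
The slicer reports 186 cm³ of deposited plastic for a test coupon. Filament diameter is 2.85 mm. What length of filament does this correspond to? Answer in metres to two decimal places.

Filament cross-section = π × (2.85/2)² = 6.3794 mm².
L = 186000 mm³ / 6.3794 mm² = 29156.35 mm, i.e. 29.16 m.

29.16 m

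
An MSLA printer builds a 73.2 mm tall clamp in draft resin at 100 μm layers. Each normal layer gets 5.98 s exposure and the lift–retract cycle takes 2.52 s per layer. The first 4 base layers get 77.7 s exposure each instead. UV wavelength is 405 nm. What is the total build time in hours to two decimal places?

1.81 hours

Number of layers: 73.2 / 0.1 → 732 (rounded up).
Bottom layers: 4 × (77.7 + 2.52) → 320.88 s.
Regular layers: 728 × (5.98 + 2.52) → 6188 s.
Total = 320.88 + 6188 = 6508.88 s = 1.81 hours.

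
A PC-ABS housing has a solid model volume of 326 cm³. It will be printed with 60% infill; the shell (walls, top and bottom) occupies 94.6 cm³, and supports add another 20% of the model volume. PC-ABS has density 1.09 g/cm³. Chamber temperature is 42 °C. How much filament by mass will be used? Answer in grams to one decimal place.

Volume inside the shell = 326 − 94.6, so 231.4 cm³.
Deposited infill: 0.60 × 231.4 → 138.84 cm³.
Support = 0.20 × 326, so 65.2 cm³.
Total extruded: 94.6 + 138.84 + 65.2 → 298.64 cm³.
Mass = 298.64 × 1.09 = 325.5176 g.

325.5 g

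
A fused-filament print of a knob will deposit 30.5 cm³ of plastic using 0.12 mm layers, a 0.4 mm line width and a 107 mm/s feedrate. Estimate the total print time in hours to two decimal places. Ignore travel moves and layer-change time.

Line area: 0.12 × 0.4 → 0.048 mm².
Toolpath length = 30.5 cm³ / 0.048 mm² = 30500 / 0.048 = 635416.7 mm.
Extrusion time: 635416.7 / 107 → 5938.5 s.
Converting: 5938.5 s = 1.65 hours.

1.65 hours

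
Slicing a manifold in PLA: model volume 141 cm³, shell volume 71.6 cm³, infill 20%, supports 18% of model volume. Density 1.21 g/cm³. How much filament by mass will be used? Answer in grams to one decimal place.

Volume inside the shell = 141 − 71.6 = 69.4 cm³.
Infill deposited = 0.20 × 69.4, so 13.88 cm³.
Support = 0.18 × 141, so 25.38 cm³.
Total extruded = 71.6 + 13.88 + 25.38, so 110.86 cm³.
Mass: 110.86 × 1.21 → 134.1406 g.

134.1 g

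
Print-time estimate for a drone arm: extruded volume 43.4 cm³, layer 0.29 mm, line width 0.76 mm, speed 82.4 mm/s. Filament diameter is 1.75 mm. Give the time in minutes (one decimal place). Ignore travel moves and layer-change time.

39.8 minutes

Extrusion cross-section = 0.29 × 0.76, so 0.2204 mm².
Total extruded path = 43400/0.2204 = 196914.7 mm.
Print-move time: 196914.7 / 82.4 → 2389.7 s.
Converting: 2389.7 s = 39.8 minutes.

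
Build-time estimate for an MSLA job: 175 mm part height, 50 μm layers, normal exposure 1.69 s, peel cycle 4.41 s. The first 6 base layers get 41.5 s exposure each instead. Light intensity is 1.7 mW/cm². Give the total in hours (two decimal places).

6.00 hours

Layers = ⌈175/0.05⌉ = 3500.
Burn-in layers: 6 × (41.5 + 4.41) → 275.46 s.
Regular layers = 3494 × (1.69 + 4.41), so 21313.4 s.
Sum: 275.46 + 21313.4 = 21588.86 s → 6.00 hours.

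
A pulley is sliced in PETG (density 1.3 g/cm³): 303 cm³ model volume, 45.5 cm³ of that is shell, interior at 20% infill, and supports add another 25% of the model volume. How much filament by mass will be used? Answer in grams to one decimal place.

224.6 g

Interior volume: 303 − 45.5 → 257.5 cm³.
Deposited infill: 0.20 × 257.5 → 51.5 cm³.
Support = 0.25 × 303, so 75.75 cm³.
Total extruded = 45.5 + 51.5 + 75.75 = 172.75 cm³.
Mass: 172.75 × 1.3 → 224.575 g.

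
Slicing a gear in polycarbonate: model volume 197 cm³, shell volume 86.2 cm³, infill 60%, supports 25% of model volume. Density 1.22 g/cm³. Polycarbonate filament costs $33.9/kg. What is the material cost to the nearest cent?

Interior volume: 197 − 86.2 → 110.8 cm³.
Deposited infill: 0.60 × 110.8 → 66.48 cm³.
Support = 0.25 × 197, so 49.25 cm³.
Total extruded = 86.2 + 66.48 + 49.25 = 201.93 cm³.
Mass = 201.93 × 1.22 = 246.3546 g.
At $33.9/kg: 246.3546/1000 × 33.9 = $8.35.

$8.35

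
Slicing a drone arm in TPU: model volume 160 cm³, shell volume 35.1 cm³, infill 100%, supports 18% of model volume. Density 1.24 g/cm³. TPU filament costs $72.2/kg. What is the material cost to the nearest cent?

Interior volume = 160 − 35.1 = 124.9 cm³.
Infill deposited = 1.00 × 124.9 = 124.9 cm³.
Support = 0.18 × 160 = 28.8 cm³.
Total extruded = 35.1 + 124.9 + 28.8, so 188.8 cm³.
Mass: 188.8 × 1.24 → 234.112 g.
At $72.2/kg: 234.112/1000 × 72.2 = $16.90.

$16.90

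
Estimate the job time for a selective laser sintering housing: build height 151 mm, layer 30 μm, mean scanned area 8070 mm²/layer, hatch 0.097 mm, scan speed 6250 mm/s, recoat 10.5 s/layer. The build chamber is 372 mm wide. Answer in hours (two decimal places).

Layers = ⌈151/0.03⌉ = 5034.
Per-layer scan distance = 8070 / 0.097 = 83195.9 mm.
Per-layer scan time = 83195.9 / 6250 = 13.3113 s.
Layer cycle = 13.3113 + 10.5, so 23.8113 s.
5034 layers × 23.8113 s/layer = 119866.0842 s, i.e. 33.30 hours.

33.30 hours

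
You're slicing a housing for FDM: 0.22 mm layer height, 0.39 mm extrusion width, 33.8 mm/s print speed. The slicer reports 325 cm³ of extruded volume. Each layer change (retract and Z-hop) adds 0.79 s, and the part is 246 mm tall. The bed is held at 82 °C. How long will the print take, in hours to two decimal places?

Line area = 0.22 × 0.39 = 0.0858 mm².
Toolpath length = 325 cm³ / 0.0858 mm² = 325000 / 0.0858 = 3787878.8 mm.
Time extruding = 3787878.8 / 33.8, so 112067.4 s.
Layers = ⌈246/0.22⌉ = 1119.
Layer-change overhead = 1119 × 0.79, so 884.01 s.
Altogether 112067.4 + 884.01 = 112951.41 s, i.e. 31.38 hours.

31.38 hours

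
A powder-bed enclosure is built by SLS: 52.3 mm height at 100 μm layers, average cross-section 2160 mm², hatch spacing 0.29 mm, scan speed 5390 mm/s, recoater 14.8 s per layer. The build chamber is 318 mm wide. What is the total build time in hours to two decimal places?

2.35 hours

Number of layers: 52.3 / 0.1 → 523 (rounded up).
Per-layer scan distance = 2160 / 0.29, so 7448.3 mm.
Laser time per layer = 7448.3 / 5390, so 1.3819 s.
Layer cycle = 1.3819 + 14.8 = 16.1819 s.
523 layers × 16.1819 s/layer = 8463.1337 s, i.e. 2.35 hours.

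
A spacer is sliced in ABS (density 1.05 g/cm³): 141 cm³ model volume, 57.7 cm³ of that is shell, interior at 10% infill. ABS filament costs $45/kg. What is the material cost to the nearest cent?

Interior volume = 141 − 57.7 = 83.3 cm³.
Infill volume: 0.10 × 83.3 → 8.33 cm³.
Total printed volume: 57.7 + 8.33 → 66.03 cm³.
Mass = 66.03 × 1.05, so 69.3315 g.
Cost = 69.3315 g / 1000 × $45/kg = $3.12.

$3.12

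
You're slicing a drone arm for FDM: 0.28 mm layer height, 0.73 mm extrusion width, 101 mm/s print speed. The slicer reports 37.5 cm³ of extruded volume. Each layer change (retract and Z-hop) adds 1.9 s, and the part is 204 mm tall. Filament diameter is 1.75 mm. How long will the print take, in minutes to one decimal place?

Extrusion cross-section: 0.28 × 0.73 → 0.2044 mm².
Path length: 37500 mm³ / 0.2044 mm² → 183463.8 mm.
Extrusion time: 183463.8 / 101 → 1816.5 s.
Layer count = ceil(204 / 0.28) = 729.
Z-hop total: 729 × 1.9 → 1385.1 s.
Total = 1816.5 + 1385.1 = 3201.6 s = 53.4 minutes.

53.4 minutes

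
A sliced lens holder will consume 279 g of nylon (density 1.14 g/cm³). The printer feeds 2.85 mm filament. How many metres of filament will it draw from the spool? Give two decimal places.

38.36 m

Extruded volume: 279/1.14 = 244.7368 cm³ (244736.8 mm³).
Cross-section of 2.85 mm filament: π·(2.85/2)² = 6.3794 mm².
Length = 244736.8 / 6.3794 = 38363.61 mm = 38.36 m.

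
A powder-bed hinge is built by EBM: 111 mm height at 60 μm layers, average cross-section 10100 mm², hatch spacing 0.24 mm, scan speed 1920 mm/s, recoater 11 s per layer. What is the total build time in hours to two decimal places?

16.92 hours

Layer count = ceil(111 / 0.06) = 1850.
Scan path per layer = 10100 / 0.24 = 42083.3 mm.
Beam time per layer = 42083.3 / 1920 = 21.9184 s.
Time per layer: 21.9184 + 11 → 32.9184 s.
1850 layers × 32.9184 s/layer = 60899.04 s, i.e. 16.92 hours.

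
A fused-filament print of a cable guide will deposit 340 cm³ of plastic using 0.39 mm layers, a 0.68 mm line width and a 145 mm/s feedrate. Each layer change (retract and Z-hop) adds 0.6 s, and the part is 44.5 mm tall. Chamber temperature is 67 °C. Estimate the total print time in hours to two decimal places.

Bead cross-section = 0.39 × 0.68, so 0.2652 mm².
Total extruded path = 340000/0.2652 = 1282051.3 mm.
Extrusion time = 1282051.3 / 145, so 8841.7 s.
Number of layers: 44.5 / 0.39 → 115 (rounded up).
Layer-change overhead: 115 × 0.6 → 69 s.
Total = 8841.7 + 69 = 8910.7 s = 2.48 hours.

2.48 hours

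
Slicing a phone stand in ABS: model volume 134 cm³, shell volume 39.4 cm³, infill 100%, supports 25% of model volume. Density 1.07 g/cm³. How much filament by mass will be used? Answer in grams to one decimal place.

179.2 g

Volume inside the shell: 134 − 39.4 → 94.6 cm³.
Deposited infill = 1.00 × 94.6 = 94.6 cm³.
Support = 0.25 × 134 = 33.5 cm³.
Total extruded = 39.4 + 94.6 + 33.5, so 167.5 cm³.
Mass = 167.5 × 1.07, so 179.225 g.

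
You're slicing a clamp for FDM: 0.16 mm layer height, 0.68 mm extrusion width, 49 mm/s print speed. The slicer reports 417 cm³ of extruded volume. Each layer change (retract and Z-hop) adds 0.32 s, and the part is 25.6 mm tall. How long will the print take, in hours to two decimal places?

Bead cross-section = 0.16 × 0.68, so 0.1088 mm².
Total extruded path = 417000/0.1088 = 3832720.6 mm.
Time extruding = 3832720.6 / 49, so 78218.8 s.
Layer count = ceil(25.6 / 0.16) = 160.
Non-print overhead: 160 × 0.32 → 51.2 s.
Altogether 78218.8 + 51.2 = 78270 s, i.e. 21.74 hours.

21.74 hours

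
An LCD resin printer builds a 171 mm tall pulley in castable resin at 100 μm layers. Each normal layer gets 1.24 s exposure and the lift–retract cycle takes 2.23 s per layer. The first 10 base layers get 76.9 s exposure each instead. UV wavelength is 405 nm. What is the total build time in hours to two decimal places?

Number of layers: 171 / 0.1 → 1710 (rounded up).
Base layers = 10 × (76.9 + 2.23), so 791.3 s.
Normal layers = 1700 × (1.24 + 2.23), so 5899 s.
Sum: 791.3 + 5899 = 6690.3 s → 1.86 hours.

1.86 hours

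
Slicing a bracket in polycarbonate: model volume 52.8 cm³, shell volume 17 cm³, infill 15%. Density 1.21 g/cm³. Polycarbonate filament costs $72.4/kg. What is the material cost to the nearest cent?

$1.96

Interior volume: 52.8 − 17 → 35.8 cm³.
Infill deposited: 0.15 × 35.8 → 5.37 cm³.
Total printed volume = 17 + 5.37, so 22.37 cm³.
Mass: 22.37 × 1.21 → 27.0677 g.
At $72.4/kg: 27.0677/1000 × 72.4 = $1.96.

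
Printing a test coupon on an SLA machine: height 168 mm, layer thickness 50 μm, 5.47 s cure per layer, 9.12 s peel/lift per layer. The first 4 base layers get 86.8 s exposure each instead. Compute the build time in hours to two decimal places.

Layer count = ceil(168 / 0.05) = 3360.
Bottom layers = 4 × (86.8 + 9.12), so 383.68 s.
Regular layers = 3356 × (5.47 + 9.12) = 48964.04 s.
Sum: 383.68 + 48964.04 = 49347.72 s → 13.71 hours.

13.71 hours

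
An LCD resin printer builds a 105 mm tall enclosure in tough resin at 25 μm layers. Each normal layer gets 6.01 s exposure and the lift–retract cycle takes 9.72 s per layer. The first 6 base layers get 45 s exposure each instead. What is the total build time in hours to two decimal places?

18.42 hours

Number of layers: 105 / 0.025 → 4200 (rounded up).
Base layers: 6 × (45 + 9.72) → 328.32 s.
Regular layers: 4194 × (6.01 + 9.72) → 65971.62 s.
Sum: 328.32 + 65971.62 = 66299.94 s → 18.42 hours.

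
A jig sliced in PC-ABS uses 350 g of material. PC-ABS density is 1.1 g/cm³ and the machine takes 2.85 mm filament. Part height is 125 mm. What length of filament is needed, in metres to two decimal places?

Extruded volume: 350/1.1 = 318.1818 cm³ (318181.8 mm³).
Filament cross-section = π × (2.85/2)² = 6.3794 mm².
L = V/A = 318181.8/6.3794 = 49876.45 mm → 49.88 m.

49.88 m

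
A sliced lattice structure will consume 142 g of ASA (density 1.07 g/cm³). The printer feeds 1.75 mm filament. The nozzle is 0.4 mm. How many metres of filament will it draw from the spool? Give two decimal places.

Volume = 142 g / 1.07 g·cm⁻³ = 132.7103 cm³ = 132710.3 mm³.
A = π r² = π × 0.875² = 2.4053 mm².
Length = 132710.3 / 2.4053 = 55174.12 mm = 55.17 m.

55.17 m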